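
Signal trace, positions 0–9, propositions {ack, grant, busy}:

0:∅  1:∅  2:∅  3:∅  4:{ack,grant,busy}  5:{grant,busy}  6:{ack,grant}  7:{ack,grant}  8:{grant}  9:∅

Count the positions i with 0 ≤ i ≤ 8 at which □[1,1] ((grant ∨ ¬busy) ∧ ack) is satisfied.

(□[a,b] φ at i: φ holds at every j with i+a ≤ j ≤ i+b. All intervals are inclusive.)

3

Evaluate at each i in [0,8]:
  i=0: ✗ (fails at j=1)
  i=1: ✗ (fails at j=2)
  i=2: ✗ (fails at j=3)
  i=3: ✓ (all of [4,4])
  i=4: ✗ (fails at j=5)
  i=5: ✓ (all of [6,6])
  i=6: ✓ (all of [7,7])
  i=7: ✗ (fails at j=8)
  i=8: ✗ (fails at j=9)
Positions where it holds: {3, 5, 6} → 3.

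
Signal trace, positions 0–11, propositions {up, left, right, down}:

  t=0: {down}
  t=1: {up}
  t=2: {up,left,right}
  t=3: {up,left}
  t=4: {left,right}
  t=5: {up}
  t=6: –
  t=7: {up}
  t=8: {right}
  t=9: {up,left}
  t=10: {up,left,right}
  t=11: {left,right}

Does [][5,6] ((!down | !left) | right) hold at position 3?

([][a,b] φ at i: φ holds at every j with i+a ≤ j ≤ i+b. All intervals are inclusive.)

Check ((!down | !left) | right) at every j in [8,9]:
  j=8: true
  j=9: true
All positions satisfy it → formula holds.

Holds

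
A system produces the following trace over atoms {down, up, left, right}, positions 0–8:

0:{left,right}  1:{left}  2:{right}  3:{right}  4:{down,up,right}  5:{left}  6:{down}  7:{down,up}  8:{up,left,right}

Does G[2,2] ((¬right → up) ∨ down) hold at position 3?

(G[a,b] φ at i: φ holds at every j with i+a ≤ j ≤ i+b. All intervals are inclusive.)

Check ((¬right → up) ∨ down) at every j in [5,5]:
  j=5: false
Fails at j=5 → formula fails.

No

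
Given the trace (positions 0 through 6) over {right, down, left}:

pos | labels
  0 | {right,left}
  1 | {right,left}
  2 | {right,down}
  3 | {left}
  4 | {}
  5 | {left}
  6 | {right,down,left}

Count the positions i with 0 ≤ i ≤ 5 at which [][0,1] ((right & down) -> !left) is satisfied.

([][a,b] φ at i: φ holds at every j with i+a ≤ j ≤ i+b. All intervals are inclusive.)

Evaluate at each i in [0,5]:
  i=0: ✓ (all of [0,1])
  i=1: ✓ (all of [1,2])
  i=2: ✓ (all of [2,3])
  i=3: ✓ (all of [3,4])
  i=4: ✓ (all of [4,5])
  i=5: ✗ (fails at j=6)
Positions where it holds: {0, 1, 2, 3, 4} → 5.

5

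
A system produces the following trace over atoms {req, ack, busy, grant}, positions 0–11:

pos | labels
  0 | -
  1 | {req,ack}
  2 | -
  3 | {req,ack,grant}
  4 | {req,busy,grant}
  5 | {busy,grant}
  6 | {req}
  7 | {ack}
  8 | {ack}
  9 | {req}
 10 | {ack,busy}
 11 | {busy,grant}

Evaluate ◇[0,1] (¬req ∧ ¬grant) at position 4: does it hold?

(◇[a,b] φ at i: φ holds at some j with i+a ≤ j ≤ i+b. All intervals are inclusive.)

Check (¬req ∧ ¬grant) at each j in [4,5]:
  j=4: false
  j=5: false
No position in the window satisfies it → formula fails.

No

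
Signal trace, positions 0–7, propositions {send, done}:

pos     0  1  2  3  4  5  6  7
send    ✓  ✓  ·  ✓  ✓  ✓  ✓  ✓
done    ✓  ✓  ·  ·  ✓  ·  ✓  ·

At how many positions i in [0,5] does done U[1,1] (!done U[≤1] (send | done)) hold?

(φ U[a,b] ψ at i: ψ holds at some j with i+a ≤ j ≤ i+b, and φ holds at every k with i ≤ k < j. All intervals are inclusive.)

3

Evaluate at each i in [0,5]:
  i=0: ✓ (rhs at j=1; lhs holds on [0,0])
  i=1: ✓ (rhs at j=2; lhs holds on [1,1])
  i=2: ✗ (lhs fails at k=2 before rhs at j=3)
  i=3: ✗ (lhs fails at k=3 before rhs at j=4)
  i=4: ✓ (rhs at j=5; lhs holds on [4,4])
  i=5: ✗ (lhs fails at k=5 before rhs at j=6)
Positions where it holds: {0, 1, 4} → 3.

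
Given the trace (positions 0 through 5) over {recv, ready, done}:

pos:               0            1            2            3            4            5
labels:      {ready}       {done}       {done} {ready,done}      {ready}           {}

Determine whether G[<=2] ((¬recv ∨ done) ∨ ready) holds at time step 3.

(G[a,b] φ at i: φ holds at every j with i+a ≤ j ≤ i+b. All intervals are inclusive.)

Check ((¬recv ∨ done) ∨ ready) at every j in [3,5]:
  j=3: true
  j=4: true
  j=5: true
All positions satisfy it → formula holds.

Yes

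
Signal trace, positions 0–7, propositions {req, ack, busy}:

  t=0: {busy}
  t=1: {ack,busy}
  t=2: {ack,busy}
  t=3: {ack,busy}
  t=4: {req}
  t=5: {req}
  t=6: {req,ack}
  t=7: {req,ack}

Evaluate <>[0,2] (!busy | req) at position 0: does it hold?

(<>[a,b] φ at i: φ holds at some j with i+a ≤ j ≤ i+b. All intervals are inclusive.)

Check (!busy | req) at each j in [0,2]:
  j=0: false
  j=1: false
  j=2: false
No position in the window satisfies it → formula fails.

False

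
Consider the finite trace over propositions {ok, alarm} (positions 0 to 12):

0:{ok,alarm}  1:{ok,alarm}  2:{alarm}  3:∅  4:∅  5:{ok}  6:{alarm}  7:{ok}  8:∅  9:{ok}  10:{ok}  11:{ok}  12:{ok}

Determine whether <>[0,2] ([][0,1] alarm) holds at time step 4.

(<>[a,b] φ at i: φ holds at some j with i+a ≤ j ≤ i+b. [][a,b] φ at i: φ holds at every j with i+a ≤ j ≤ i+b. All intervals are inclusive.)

No

Check [][0,1] alarm at each j in [4,6]:
  j=4: fails at 4
  j=5: fails at 5
  j=6: fails at 7
No position in the window satisfies it → formula fails.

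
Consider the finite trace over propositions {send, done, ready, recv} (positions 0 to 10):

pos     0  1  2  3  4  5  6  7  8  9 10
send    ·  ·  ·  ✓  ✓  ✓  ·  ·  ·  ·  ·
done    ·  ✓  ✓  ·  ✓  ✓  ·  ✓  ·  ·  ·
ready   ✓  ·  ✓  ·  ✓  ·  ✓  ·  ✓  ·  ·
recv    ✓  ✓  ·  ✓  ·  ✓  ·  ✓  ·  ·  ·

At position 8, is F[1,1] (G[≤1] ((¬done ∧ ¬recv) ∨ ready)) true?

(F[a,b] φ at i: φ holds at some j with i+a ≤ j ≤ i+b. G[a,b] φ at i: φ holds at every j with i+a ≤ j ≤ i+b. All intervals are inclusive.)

Check G[≤1] ((¬done ∧ ¬recv) ∨ ready) at each j in [9,9]:
  j=9: holds on [9,10]
Found at j=9 → formula holds.

True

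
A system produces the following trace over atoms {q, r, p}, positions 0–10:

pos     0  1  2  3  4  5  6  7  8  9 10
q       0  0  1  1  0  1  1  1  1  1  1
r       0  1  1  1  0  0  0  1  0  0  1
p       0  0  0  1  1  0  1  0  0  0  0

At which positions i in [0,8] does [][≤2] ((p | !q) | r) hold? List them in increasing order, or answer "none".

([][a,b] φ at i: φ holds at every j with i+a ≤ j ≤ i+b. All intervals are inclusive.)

0, 1, 2

Evaluate at each i in [0,8]:
  i=0: ✓ (all of [0,2])
  i=1: ✓ (all of [1,3])
  i=2: ✓ (all of [2,4])
  i=3: ✗ (fails at j=5)
  i=4: ✗ (fails at j=5)
  i=5: ✗ (fails at j=5)
  i=6: ✗ (fails at j=8)
  i=7: ✗ (fails at j=8)
  i=8: ✗ (fails at j=8)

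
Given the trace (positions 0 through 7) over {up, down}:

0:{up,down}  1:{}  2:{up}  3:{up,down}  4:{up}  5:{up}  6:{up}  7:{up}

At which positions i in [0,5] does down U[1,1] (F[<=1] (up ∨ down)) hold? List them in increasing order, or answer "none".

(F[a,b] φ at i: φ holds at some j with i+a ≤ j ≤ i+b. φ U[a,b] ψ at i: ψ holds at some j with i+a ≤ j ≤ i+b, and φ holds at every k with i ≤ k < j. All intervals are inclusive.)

Evaluate at each i in [0,5]:
  i=0: ✓ (rhs at j=1; lhs holds on [0,0])
  i=1: ✗ (lhs fails at k=1 before rhs at j=2)
  i=2: ✗ (lhs fails at k=2 before rhs at j=3)
  i=3: ✓ (rhs at j=4; lhs holds on [3,3])
  i=4: ✗ (lhs fails at k=4 before rhs at j=5)
  i=5: ✗ (lhs fails at k=5 before rhs at j=6)

0, 3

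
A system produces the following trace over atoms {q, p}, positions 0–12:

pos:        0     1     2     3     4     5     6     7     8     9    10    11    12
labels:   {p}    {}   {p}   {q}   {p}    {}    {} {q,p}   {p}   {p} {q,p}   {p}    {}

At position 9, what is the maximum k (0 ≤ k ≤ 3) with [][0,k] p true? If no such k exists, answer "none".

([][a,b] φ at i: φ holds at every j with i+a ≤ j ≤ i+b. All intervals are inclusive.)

p must hold from j=9 onward; find where it first fails.
  j=9: holds
  j=10: holds
  j=11: holds
  j=12: fails
Holds on [9,11], so largest k = 2.

2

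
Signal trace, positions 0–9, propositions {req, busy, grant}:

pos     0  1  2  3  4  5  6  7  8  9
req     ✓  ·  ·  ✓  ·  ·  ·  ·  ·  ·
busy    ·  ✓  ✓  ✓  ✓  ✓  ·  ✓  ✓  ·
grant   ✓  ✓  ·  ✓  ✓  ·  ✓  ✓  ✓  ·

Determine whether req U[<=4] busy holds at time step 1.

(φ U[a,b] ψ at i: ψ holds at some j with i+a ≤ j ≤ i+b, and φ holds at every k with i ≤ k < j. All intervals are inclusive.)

Need some j in [1,5] with busy, and req at every k in [1,j-1].
  j=1: busy holds; no prefix to check → satisfied.

Yes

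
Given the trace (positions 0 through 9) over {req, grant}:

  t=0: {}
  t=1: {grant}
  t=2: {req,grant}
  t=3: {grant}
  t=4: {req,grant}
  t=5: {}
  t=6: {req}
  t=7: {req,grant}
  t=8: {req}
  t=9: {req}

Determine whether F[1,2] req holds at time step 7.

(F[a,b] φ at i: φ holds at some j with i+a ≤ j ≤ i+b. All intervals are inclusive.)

Check req at each j in [8,9]:
  j=8: true
  j=9: true
Found at j=8 → formula holds.

Holds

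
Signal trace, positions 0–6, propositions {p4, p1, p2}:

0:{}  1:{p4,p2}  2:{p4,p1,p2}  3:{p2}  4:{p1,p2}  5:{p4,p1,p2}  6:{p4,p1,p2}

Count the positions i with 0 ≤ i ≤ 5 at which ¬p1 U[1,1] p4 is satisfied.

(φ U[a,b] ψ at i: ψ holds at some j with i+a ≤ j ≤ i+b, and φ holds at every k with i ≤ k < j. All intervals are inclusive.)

Evaluate at each i in [0,5]:
  i=0: ✓ (rhs at j=1; lhs holds on [0,0])
  i=1: ✓ (rhs at j=2; lhs holds on [1,1])
  i=2: ✗ (no rhs in [3,3])
  i=3: ✗ (no rhs in [4,4])
  i=4: ✗ (lhs fails at k=4 before rhs at j=5)
  i=5: ✗ (lhs fails at k=5 before rhs at j=6)
Positions where it holds: {0, 1} → 2.

2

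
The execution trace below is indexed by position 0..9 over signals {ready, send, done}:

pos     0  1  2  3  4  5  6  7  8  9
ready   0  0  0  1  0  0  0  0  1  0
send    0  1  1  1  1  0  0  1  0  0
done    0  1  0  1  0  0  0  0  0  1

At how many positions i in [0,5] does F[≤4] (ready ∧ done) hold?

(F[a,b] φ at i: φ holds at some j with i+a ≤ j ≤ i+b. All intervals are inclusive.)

Evaluate at each i in [0,5]:
  i=0: ✓ (witness j=3)
  i=1: ✓ (witness j=3)
  i=2: ✓ (witness j=3)
  i=3: ✓ (witness j=3)
  i=4: ✗ (none in [4,8])
  i=5: ✗ (none in [5,9])
Positions where it holds: {0, 1, 2, 3} → 4.

4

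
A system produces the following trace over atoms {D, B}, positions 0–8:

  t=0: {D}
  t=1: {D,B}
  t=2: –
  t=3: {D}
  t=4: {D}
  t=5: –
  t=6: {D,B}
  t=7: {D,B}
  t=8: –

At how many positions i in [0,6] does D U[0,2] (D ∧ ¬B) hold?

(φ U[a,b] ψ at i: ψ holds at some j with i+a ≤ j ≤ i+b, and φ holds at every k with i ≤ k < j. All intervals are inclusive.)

3

Evaluate at each i in [0,6]:
  i=0: ✓ (rhs at j=0)
  i=1: ✗ (lhs fails at k=2 before rhs at j=3)
  i=2: ✗ (lhs fails at k=2 before rhs at j=3)
  i=3: ✓ (rhs at j=3)
  i=4: ✓ (rhs at j=4)
  i=5: ✗ (no rhs in [5,7])
  i=6: ✗ (no rhs in [6,8])
Positions where it holds: {0, 3, 4} → 3.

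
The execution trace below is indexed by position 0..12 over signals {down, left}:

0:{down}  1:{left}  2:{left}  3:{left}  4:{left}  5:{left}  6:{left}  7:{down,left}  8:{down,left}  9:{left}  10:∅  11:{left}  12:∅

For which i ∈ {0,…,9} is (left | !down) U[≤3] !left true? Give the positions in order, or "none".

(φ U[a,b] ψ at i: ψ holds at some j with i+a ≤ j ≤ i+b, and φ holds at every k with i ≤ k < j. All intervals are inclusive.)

0, 7, 8, 9

Evaluate at each i in [0,9]:
  i=0: ✓ (rhs at j=0)
  i=1: ✗ (no rhs in [1,4])
  i=2: ✗ (no rhs in [2,5])
  i=3: ✗ (no rhs in [3,6])
  i=4: ✗ (no rhs in [4,7])
  i=5: ✗ (no rhs in [5,8])
  i=6: ✗ (no rhs in [6,9])
  i=7: ✓ (rhs at j=10; lhs holds on [7,9])
  i=8: ✓ (rhs at j=10; lhs holds on [8,9])
  i=9: ✓ (rhs at j=10; lhs holds on [9,9])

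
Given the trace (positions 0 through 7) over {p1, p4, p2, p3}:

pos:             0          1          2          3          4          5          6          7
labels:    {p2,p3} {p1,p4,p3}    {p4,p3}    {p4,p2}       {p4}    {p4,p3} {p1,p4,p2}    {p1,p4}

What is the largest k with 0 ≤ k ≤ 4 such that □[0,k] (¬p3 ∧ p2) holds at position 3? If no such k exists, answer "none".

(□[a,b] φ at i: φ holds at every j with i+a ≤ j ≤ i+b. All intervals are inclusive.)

0

(¬p3 ∧ p2) must hold from j=3 onward; find where it first fails.
  j=3: holds
  j=4: fails
Holds on [3,3], so largest k = 0.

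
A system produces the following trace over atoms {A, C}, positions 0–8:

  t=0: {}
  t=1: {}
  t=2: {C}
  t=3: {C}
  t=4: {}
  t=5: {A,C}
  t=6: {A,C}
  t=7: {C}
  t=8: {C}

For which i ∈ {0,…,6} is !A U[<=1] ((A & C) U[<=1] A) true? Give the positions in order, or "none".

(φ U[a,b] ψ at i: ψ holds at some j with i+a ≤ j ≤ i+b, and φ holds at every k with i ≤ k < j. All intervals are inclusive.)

4, 5, 6

Evaluate at each i in [0,6]:
  i=0: ✗ (no rhs in [0,1])
  i=1: ✗ (no rhs in [1,2])
  i=2: ✗ (no rhs in [2,3])
  i=3: ✗ (no rhs in [3,4])
  i=4: ✓ (rhs at j=5; lhs holds on [4,4])
  i=5: ✓ (rhs at j=5)
  i=6: ✓ (rhs at j=6)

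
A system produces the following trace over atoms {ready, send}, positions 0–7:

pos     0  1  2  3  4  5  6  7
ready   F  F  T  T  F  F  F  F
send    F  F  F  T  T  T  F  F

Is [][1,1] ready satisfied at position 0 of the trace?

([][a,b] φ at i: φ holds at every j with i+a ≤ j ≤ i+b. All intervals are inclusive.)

False

Check ready at every j in [1,1]:
  j=1: false
Fails at j=1 → formula fails.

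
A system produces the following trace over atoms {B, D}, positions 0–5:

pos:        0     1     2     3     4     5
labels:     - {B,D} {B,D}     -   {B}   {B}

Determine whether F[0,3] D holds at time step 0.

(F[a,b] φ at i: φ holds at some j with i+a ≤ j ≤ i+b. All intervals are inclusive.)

True

Check D at each j in [0,3]:
  j=0: false
  j=1: true
  j=2: true
  j=3: false
Found at j=1 → formula holds.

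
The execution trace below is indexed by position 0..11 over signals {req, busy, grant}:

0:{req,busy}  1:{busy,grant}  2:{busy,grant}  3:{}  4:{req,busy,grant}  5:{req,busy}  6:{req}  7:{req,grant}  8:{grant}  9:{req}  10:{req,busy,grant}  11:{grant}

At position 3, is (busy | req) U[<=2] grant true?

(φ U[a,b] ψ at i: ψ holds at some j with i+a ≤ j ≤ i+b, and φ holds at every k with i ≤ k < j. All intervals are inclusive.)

No

Need some j in [3,5] with grant, and (busy | req) at every k in [3,j-1].
  j=3: grant false.
  j=4: grant holds, but (busy | req) fails at k=3 → not this j.
  j=5: grant false.
No j in the window works → until fails.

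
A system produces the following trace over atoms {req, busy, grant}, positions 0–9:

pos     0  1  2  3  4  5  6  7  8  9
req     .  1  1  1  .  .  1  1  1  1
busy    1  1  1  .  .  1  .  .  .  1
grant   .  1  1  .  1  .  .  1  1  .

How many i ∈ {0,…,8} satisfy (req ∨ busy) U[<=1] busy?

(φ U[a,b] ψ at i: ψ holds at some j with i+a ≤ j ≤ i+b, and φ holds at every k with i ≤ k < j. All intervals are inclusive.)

Evaluate at each i in [0,8]:
  i=0: ✓ (rhs at j=0)
  i=1: ✓ (rhs at j=1)
  i=2: ✓ (rhs at j=2)
  i=3: ✗ (no rhs in [3,4])
  i=4: ✗ (lhs fails at k=4 before rhs at j=5)
  i=5: ✓ (rhs at j=5)
  i=6: ✗ (no rhs in [6,7])
  i=7: ✗ (no rhs in [7,8])
  i=8: ✓ (rhs at j=9; lhs holds on [8,8])
Positions where it holds: {0, 1, 2, 5, 8} → 5.

5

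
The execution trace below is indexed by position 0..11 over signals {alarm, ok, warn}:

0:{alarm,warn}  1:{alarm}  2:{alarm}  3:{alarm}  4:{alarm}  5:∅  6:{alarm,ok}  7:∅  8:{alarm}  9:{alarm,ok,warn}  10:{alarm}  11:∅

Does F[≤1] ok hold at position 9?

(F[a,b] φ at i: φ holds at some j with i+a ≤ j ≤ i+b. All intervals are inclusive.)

Holds

Check ok at each j in [9,10]:
  j=9: true
  j=10: false
Found at j=9 → formula holds.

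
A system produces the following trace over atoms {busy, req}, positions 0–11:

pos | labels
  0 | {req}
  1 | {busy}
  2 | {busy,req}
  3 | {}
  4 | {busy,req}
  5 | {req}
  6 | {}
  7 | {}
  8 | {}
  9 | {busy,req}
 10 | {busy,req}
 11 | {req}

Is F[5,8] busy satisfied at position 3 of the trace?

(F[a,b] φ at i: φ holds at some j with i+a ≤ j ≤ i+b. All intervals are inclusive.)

Check busy at each j in [8,11]:
  j=8: false
  j=9: true
  j=10: true
  j=11: false
Found at j=9 → formula holds.

Yes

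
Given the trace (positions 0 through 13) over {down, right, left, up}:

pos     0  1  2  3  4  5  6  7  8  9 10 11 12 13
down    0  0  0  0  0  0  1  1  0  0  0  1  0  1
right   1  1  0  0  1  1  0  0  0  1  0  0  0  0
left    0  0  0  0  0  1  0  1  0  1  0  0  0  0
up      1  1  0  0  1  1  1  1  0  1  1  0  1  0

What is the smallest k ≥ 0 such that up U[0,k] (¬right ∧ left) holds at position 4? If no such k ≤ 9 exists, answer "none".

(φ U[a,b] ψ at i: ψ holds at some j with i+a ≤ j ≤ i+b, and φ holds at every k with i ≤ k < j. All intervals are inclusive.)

3

Need earliest j ≥ 4 with (¬right ∧ left), and up at every k in [4,j-1].
  j=4: rhs fails.
  j=5: rhs fails.
  j=6: rhs fails.
  j=7: rhs holds; lhs holds on [4,6]. k = 3.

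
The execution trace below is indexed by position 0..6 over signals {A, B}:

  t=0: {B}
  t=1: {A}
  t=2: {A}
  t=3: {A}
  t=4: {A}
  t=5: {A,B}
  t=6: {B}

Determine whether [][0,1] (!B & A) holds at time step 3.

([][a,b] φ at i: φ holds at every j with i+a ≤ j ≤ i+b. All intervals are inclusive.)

Check (!B & A) at every j in [3,4]:
  j=3: true
  j=4: true
All positions satisfy it → formula holds.

Yes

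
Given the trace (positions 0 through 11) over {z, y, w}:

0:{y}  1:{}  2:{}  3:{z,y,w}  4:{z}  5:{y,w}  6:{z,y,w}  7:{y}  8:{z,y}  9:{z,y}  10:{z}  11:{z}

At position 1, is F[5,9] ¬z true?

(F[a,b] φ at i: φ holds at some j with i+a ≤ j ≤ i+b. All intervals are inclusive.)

Check ¬z at each j in [6,10]:
  j=6: false
  j=7: true
  j=8: false
  j=9: false
  j=10: false
Found at j=7 → formula holds.

Yes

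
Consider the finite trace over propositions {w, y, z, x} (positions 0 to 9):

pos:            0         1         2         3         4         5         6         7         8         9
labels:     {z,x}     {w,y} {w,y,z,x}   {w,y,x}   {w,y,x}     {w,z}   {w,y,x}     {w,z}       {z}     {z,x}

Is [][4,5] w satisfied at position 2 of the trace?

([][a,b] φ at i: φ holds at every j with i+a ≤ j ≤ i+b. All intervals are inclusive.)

Check w at every j in [6,7]:
  j=6: true
  j=7: true
All positions satisfy it → formula holds.

True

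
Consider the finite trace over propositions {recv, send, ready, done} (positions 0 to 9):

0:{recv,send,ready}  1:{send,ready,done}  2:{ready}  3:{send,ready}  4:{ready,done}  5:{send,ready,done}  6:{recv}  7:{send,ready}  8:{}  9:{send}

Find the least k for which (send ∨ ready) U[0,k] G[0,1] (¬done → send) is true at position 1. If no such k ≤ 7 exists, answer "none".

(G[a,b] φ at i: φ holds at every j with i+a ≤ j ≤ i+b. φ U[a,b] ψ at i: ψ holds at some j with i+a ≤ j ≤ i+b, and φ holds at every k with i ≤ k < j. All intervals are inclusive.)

2

Need earliest j ≥ 1 with G[0,1] (¬done → send), and (send ∨ ready) at every k in [1,j-1].
  j=1: rhs fails.
  j=2: rhs fails.
  j=3: rhs holds; lhs holds on [1,2]. k = 2.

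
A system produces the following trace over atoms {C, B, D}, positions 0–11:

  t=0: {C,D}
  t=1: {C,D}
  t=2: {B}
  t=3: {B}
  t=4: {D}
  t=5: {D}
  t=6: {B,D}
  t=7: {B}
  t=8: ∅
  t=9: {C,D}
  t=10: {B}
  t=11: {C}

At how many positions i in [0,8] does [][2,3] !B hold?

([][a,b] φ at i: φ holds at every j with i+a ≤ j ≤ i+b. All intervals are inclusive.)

Evaluate at each i in [0,8]:
  i=0: ✗ (fails at j=2)
  i=1: ✗ (fails at j=3)
  i=2: ✓ (all of [4,5])
  i=3: ✗ (fails at j=6)
  i=4: ✗ (fails at j=6)
  i=5: ✗ (fails at j=7)
  i=6: ✓ (all of [8,9])
  i=7: ✗ (fails at j=10)
  i=8: ✗ (fails at j=10)
Positions where it holds: {2, 6} → 2.

2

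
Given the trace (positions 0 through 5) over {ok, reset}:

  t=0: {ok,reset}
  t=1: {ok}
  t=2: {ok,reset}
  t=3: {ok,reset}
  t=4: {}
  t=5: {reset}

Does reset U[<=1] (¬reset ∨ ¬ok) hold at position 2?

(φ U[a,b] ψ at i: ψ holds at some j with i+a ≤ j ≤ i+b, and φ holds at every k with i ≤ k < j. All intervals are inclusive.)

No

Need some j in [2,3] with (¬reset ∨ ¬ok), and reset at every k in [2,j-1].
  j=2: (¬reset ∨ ¬ok) false.
  j=3: (¬reset ∨ ¬ok) false.
No j in the window works → until fails.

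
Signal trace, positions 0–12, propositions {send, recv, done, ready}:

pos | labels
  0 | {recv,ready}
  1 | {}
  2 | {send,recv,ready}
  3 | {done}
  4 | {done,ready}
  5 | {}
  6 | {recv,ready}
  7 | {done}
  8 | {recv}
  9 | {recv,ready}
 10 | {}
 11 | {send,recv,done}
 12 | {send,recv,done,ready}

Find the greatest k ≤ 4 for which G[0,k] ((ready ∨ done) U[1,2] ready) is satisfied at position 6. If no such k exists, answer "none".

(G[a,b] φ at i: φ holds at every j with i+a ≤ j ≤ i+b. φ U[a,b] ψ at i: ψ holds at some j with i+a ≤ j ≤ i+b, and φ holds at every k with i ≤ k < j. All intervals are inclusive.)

none

((ready ∨ done) U[1,2] ready) must hold from j=6 onward; find where it first fails.
  j=6: fails → no k works.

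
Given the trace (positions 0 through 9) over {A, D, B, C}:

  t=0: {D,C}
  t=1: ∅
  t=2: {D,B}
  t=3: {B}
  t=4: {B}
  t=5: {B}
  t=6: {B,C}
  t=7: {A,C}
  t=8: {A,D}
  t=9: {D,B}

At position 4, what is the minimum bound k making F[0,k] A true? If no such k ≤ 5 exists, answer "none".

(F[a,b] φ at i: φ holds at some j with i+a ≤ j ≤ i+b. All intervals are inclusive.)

3

Scan j = 4,5,… for A:
  j=4: fails
  j=5: fails
  j=6: fails
  j=7: holds
First hit at j=7, so smallest k = 7-4 = 3.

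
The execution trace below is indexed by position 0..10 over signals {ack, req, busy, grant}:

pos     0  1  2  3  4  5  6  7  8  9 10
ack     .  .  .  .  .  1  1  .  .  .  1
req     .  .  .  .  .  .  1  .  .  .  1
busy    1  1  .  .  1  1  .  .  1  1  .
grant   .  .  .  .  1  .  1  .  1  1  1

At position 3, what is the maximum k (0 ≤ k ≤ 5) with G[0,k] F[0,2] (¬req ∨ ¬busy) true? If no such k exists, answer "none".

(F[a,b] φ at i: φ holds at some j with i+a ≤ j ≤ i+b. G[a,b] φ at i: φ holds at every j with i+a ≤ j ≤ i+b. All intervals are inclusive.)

F[0,2] (¬req ∨ ¬busy) must hold from j=3 onward; find where it first fails.
  j=3: holds
  j=4: holds
  j=5: holds
  j=6: holds
  j=7: holds
  j=8: holds
Holds through j=8; largest k = 5.

5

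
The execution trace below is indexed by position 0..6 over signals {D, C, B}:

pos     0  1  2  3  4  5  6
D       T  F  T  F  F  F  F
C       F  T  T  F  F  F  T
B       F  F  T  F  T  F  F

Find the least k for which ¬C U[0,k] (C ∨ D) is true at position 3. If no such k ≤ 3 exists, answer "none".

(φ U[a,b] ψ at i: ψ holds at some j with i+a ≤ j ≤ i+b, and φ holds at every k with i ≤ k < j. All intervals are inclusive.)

3

Need earliest j ≥ 3 with (C ∨ D), and ¬C at every k in [3,j-1].
  j=3: rhs fails.
  j=4: rhs fails.
  j=5: rhs fails.
  j=6: rhs holds; lhs holds on [3,5]. k = 3.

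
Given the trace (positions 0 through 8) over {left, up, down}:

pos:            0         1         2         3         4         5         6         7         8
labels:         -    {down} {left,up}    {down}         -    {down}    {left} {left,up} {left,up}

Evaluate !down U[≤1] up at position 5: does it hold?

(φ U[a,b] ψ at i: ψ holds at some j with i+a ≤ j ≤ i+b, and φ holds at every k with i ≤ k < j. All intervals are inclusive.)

Does not hold

Need some j in [5,6] with up, and !down at every k in [5,j-1].
  j=5: up false.
  j=6: up false.
No j in the window works → until fails.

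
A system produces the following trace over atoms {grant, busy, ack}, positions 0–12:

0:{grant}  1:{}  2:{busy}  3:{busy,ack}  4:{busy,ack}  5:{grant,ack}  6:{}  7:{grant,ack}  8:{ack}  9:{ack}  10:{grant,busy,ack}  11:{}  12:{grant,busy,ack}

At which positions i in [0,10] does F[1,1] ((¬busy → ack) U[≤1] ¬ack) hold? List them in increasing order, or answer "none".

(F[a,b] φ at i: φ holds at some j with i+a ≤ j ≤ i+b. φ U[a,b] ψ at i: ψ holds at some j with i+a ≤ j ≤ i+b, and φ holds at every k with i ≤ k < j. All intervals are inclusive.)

0, 1, 4, 5, 9, 10

Evaluate at each i in [0,10]:
  i=0: ✓ (witness j=1)
  i=1: ✓ (witness j=2)
  i=2: ✗ (none in [3,3])
  i=3: ✗ (none in [4,4])
  i=4: ✓ (witness j=5)
  i=5: ✓ (witness j=6)
  i=6: ✗ (none in [7,7])
  i=7: ✗ (none in [8,8])
  i=8: ✗ (none in [9,9])
  i=9: ✓ (witness j=10)
  i=10: ✓ (witness j=11)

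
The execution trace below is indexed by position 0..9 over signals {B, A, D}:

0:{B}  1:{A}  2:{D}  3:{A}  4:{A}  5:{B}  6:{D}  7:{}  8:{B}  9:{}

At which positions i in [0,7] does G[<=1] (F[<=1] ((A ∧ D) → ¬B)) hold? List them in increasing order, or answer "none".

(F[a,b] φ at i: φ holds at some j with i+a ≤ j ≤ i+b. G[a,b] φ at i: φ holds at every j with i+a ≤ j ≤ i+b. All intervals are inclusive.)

Evaluate at each i in [0,7]:
  i=0: ✓ (all of [0,1])
  i=1: ✓ (all of [1,2])
  i=2: ✓ (all of [2,3])
  i=3: ✓ (all of [3,4])
  i=4: ✓ (all of [4,5])
  i=5: ✓ (all of [5,6])
  i=6: ✓ (all of [6,7])
  i=7: ✓ (all of [7,8])

0, 1, 2, 3, 4, 5, 6, 7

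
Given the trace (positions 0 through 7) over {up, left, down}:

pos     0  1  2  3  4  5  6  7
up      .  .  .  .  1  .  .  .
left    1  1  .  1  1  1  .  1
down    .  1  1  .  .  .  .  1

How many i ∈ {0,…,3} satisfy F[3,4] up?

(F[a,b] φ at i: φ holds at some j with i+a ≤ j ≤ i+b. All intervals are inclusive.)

Evaluate at each i in [0,3]:
  i=0: ✓ (witness j=4)
  i=1: ✓ (witness j=4)
  i=2: ✗ (none in [5,6])
  i=3: ✗ (none in [6,7])
Positions where it holds: {0, 1} → 2.

2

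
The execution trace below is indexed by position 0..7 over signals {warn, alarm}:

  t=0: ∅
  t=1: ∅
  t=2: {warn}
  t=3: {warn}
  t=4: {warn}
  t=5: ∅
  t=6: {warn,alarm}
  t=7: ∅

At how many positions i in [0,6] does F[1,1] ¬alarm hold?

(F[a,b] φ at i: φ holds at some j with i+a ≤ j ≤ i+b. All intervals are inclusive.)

Evaluate at each i in [0,6]:
  i=0: ✓ (witness j=1)
  i=1: ✓ (witness j=2)
  i=2: ✓ (witness j=3)
  i=3: ✓ (witness j=4)
  i=4: ✓ (witness j=5)
  i=5: ✗ (none in [6,6])
  i=6: ✓ (witness j=7)
Positions where it holds: {0, 1, 2, 3, 4, 6} → 6.

6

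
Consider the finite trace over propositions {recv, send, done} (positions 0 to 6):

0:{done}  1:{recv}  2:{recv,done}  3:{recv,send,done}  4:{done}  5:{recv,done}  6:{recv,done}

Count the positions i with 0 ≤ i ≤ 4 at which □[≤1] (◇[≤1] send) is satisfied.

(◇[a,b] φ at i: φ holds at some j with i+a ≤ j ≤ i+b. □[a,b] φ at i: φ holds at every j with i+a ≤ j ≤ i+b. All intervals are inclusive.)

1

Evaluate at each i in [0,4]:
  i=0: ✗ (fails at j=0)
  i=1: ✗ (fails at j=1)
  i=2: ✓ (all of [2,3])
  i=3: ✗ (fails at j=4)
  i=4: ✗ (fails at j=4)
Positions where it holds: {2} → 1.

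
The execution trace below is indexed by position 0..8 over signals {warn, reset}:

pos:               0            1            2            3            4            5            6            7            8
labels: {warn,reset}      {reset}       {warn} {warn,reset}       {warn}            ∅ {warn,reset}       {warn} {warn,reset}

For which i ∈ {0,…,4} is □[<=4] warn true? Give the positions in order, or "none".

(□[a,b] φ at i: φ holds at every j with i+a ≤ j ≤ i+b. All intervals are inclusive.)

none

Evaluate at each i in [0,4]:
  i=0: ✗ (fails at j=1)
  i=1: ✗ (fails at j=1)
  i=2: ✗ (fails at j=5)
  i=3: ✗ (fails at j=5)
  i=4: ✗ (fails at j=5)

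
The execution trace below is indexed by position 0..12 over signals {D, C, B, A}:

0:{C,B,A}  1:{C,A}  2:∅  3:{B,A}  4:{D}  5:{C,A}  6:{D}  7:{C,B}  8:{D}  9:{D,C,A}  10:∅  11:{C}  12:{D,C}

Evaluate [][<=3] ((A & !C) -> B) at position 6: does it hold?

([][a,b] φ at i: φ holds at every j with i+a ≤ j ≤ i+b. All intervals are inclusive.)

Holds

Check ((A & !C) -> B) at every j in [6,9]:
  j=6: antecedent false → ✓
  j=7: antecedent false → ✓
  j=8: antecedent false → ✓
  j=9: antecedent false → ✓
All positions satisfy it → formula holds.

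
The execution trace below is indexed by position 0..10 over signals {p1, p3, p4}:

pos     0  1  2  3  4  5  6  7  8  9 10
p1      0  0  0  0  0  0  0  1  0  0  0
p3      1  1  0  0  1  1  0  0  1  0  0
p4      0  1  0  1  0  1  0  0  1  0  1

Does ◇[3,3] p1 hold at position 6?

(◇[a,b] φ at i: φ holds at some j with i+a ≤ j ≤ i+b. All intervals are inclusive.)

No

Check p1 at each j in [9,9]:
  j=9: false
No position in the window satisfies it → formula fails.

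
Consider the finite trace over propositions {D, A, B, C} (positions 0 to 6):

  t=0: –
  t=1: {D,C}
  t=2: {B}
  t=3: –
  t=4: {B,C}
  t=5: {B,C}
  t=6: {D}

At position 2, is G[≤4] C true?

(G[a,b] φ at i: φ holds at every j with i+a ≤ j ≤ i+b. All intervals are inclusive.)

Check C at every j in [2,6]:
  j=2: false
  j=3: false
  j=4: true
  j=5: true
  j=6: false
Fails at j=2 → formula fails.

No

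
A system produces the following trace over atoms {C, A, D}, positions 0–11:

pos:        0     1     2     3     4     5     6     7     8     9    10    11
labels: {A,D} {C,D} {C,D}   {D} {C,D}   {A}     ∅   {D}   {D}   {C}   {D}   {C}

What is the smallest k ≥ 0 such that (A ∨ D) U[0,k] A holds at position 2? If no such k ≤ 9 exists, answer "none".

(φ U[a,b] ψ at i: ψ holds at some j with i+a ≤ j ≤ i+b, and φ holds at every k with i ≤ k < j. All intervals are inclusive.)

Need earliest j ≥ 2 with A, and (A ∨ D) at every k in [2,j-1].
  j=2: rhs fails.
  j=3: rhs fails.
  j=4: rhs fails.
  j=5: rhs holds; lhs holds on [2,4]. k = 3.

3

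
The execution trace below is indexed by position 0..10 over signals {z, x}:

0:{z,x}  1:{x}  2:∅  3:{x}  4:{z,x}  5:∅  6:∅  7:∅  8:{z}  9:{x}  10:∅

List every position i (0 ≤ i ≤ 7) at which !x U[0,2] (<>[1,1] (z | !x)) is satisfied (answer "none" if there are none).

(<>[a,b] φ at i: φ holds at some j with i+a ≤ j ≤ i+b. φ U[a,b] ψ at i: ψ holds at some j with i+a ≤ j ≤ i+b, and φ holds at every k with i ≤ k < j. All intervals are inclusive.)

1, 2, 3, 4, 5, 6, 7

Evaluate at each i in [0,7]:
  i=0: ✗ (lhs fails at k=0 before rhs at j=1)
  i=1: ✓ (rhs at j=1)
  i=2: ✓ (rhs at j=3; lhs holds on [2,2])
  i=3: ✓ (rhs at j=3)
  i=4: ✓ (rhs at j=4)
  i=5: ✓ (rhs at j=5)
  i=6: ✓ (rhs at j=6)
  i=7: ✓ (rhs at j=7)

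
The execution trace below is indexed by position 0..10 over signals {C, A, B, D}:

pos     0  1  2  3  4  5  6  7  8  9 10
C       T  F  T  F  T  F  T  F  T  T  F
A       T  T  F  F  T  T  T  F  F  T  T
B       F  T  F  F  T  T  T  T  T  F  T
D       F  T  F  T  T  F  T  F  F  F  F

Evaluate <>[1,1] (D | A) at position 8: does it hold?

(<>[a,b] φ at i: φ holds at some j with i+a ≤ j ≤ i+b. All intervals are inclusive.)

Yes

Check (D | A) at each j in [9,9]:
  j=9: true
Found at j=9 → formula holds.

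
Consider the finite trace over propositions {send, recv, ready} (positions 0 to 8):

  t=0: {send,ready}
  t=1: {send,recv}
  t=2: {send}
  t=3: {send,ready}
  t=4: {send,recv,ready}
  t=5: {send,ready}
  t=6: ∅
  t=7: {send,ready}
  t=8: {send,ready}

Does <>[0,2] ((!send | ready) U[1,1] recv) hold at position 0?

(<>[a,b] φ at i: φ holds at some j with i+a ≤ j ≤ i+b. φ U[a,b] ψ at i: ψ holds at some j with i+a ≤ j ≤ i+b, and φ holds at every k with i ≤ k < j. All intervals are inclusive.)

True

Check ((!send | ready) U[1,1] recv) at each j in [0,2]:
  j=0: holds
  j=1: fails
  j=2: fails
Found at j=0 → formula holds.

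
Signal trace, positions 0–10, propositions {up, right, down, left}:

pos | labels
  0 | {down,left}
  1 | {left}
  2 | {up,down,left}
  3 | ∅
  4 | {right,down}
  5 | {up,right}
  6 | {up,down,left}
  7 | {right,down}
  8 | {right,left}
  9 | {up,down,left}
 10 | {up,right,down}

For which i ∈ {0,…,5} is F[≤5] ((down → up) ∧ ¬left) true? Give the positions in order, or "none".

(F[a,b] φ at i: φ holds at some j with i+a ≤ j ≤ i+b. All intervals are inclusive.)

0, 1, 2, 3, 4, 5

Evaluate at each i in [0,5]:
  i=0: ✓ (witness j=3)
  i=1: ✓ (witness j=3)
  i=2: ✓ (witness j=3)
  i=3: ✓ (witness j=3)
  i=4: ✓ (witness j=5)
  i=5: ✓ (witness j=5)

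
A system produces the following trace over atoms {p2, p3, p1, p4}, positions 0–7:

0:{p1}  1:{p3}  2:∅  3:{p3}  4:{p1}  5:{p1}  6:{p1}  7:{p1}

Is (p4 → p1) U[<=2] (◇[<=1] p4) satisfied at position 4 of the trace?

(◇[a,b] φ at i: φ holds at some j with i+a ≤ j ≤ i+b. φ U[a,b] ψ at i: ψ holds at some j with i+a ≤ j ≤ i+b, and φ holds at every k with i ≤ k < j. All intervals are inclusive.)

Need some j in [4,6] with ◇[<=1] p4, and (p4 → p1) at every k in [4,j-1].
  j=4: ◇[<=1] p4 — fails (none in [4,5]).
  j=5: ◇[<=1] p4 — fails (none in [5,6]).
  j=6: ◇[<=1] p4 — fails (none in [6,7]).
No j in the window works → until fails.

No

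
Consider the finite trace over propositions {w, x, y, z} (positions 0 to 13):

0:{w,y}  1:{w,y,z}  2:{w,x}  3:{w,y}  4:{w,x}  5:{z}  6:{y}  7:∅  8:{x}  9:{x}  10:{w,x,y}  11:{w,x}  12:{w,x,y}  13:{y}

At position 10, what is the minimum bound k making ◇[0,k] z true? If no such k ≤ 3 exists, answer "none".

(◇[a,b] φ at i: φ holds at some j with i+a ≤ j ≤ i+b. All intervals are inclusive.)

Scan j = 10,11,… for z:
  j=10: fails
  j=11: fails
  j=12: fails
  j=13: fails
No j in [10,13] satisfies it → none.

none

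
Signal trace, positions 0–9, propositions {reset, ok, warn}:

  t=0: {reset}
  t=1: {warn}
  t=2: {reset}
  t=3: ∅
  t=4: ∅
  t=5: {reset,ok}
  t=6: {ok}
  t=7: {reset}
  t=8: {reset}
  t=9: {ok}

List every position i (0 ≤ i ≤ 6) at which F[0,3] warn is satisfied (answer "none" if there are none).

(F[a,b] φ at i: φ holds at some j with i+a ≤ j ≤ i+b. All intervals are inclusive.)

0, 1

Evaluate at each i in [0,6]:
  i=0: ✓ (witness j=1)
  i=1: ✓ (witness j=1)
  i=2: ✗ (none in [2,5])
  i=3: ✗ (none in [3,6])
  i=4: ✗ (none in [4,7])
  i=5: ✗ (none in [5,8])
  i=6: ✗ (none in [6,9])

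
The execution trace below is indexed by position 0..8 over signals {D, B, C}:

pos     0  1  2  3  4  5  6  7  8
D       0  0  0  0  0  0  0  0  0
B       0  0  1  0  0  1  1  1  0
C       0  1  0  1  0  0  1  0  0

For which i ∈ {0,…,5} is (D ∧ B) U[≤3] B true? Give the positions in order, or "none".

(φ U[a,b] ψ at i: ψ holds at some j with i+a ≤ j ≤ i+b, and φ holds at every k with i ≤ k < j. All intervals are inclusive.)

2, 5

Evaluate at each i in [0,5]:
  i=0: ✗ (lhs fails at k=0 before rhs at j=2)
  i=1: ✗ (lhs fails at k=1 before rhs at j=2)
  i=2: ✓ (rhs at j=2)
  i=3: ✗ (lhs fails at k=3 before rhs at j=5)
  i=4: ✗ (lhs fails at k=4 before rhs at j=5)
  i=5: ✓ (rhs at j=5)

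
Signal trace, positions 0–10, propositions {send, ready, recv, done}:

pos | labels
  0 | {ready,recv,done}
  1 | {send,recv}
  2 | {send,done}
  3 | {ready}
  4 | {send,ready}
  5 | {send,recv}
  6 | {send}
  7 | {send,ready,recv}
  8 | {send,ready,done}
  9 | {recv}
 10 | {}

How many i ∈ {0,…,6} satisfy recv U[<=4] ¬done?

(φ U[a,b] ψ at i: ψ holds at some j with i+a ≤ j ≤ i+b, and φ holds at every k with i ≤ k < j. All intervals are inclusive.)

Evaluate at each i in [0,6]:
  i=0: ✓ (rhs at j=1; lhs holds on [0,0])
  i=1: ✓ (rhs at j=1)
  i=2: ✗ (lhs fails at k=2 before rhs at j=3)
  i=3: ✓ (rhs at j=3)
  i=4: ✓ (rhs at j=4)
  i=5: ✓ (rhs at j=5)
  i=6: ✓ (rhs at j=6)
Positions where it holds: {0, 1, 3, 4, 5, 6} → 6.

6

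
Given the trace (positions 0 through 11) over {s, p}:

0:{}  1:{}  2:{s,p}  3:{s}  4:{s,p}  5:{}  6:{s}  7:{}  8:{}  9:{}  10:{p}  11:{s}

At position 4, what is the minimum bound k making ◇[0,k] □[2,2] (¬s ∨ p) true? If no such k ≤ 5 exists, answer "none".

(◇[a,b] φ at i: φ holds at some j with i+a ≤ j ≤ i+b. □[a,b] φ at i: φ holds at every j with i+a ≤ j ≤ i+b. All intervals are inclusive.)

1

Scan j = 4,5,… for □[2,2] (¬s ∨ p):
  j=4: fails
  j=5: holds
First hit at j=5, so smallest k = 5-4 = 1.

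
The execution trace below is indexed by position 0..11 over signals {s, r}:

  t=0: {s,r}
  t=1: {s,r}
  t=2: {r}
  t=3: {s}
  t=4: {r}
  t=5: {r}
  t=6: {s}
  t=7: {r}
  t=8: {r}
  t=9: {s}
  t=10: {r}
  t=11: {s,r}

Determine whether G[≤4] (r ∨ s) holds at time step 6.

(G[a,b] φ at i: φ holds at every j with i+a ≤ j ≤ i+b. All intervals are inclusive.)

Check (r ∨ s) at every j in [6,10]:
  j=6: true
  j=7: true
  j=8: true
  j=9: true
  j=10: true
All positions satisfy it → formula holds.

True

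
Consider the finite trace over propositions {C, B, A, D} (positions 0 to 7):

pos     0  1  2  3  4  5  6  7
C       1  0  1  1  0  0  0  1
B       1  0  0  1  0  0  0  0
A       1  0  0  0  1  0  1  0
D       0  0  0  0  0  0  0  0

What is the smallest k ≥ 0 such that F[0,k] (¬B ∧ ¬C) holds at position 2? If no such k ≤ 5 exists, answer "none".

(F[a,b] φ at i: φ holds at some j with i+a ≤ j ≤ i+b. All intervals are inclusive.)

Scan j = 2,3,… for (¬B ∧ ¬C):
  j=2: fails
  j=3: fails
  j=4: holds
First hit at j=4, so smallest k = 4-2 = 2.

2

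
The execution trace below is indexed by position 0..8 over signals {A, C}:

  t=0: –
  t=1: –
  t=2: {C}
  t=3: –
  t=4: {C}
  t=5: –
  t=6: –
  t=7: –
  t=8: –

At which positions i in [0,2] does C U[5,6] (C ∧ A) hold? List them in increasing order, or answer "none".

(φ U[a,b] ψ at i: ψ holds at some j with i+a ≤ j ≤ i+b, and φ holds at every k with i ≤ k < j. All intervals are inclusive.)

none

Evaluate at each i in [0,2]:
  i=0: ✗ (no rhs in [5,6])
  i=1: ✗ (no rhs in [6,7])
  i=2: ✗ (no rhs in [7,8])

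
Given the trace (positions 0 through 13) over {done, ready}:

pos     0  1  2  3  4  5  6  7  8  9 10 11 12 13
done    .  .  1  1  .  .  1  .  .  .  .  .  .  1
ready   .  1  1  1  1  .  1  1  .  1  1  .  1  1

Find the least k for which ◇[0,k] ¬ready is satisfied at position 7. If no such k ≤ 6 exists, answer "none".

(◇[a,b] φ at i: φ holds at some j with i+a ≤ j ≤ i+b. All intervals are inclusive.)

1

Scan j = 7,8,… for ¬ready:
  j=7: fails
  j=8: holds
First hit at j=8, so smallest k = 8-7 = 1.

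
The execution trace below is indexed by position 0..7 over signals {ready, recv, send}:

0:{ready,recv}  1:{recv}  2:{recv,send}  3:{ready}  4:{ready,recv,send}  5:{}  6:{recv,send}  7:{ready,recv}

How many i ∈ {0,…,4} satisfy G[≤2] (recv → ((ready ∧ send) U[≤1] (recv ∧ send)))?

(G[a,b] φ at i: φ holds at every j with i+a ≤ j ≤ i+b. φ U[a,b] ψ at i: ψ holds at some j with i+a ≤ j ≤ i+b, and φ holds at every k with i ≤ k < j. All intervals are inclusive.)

3

Evaluate at each i in [0,4]:
  i=0: ✗ (fails at j=0)
  i=1: ✗ (fails at j=1)
  i=2: ✓ (all of [2,4])
  i=3: ✓ (all of [3,5])
  i=4: ✓ (all of [4,6])
Positions where it holds: {2, 3, 4} → 3.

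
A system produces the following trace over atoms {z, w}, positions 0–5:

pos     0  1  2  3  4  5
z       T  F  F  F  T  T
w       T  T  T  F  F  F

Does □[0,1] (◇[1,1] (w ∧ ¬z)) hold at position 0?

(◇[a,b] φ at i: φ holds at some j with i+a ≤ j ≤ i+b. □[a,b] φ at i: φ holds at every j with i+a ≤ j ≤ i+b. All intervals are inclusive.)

Holds

Check ◇[1,1] (w ∧ ¬z) at every j in [0,1]:
  j=0: holds (witness at 1)
  j=1: holds (witness at 2)
All positions satisfy it → formula holds.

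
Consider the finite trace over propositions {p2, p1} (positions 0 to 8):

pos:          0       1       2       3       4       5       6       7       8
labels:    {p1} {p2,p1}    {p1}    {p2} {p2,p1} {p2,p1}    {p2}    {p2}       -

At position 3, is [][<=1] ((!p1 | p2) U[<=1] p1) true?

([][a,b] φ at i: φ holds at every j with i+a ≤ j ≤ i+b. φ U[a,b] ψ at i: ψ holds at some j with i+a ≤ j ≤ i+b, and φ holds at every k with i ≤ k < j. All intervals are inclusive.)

Yes

Check ((!p1 | p2) U[<=1] p1) at every j in [3,4]:
  j=3: holds
  j=4: holds
All positions satisfy it → formula holds.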